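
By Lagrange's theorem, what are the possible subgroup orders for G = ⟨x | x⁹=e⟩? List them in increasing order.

|G| = 9 = 3². By Lagrange's theorem the order of any subgroup divides 9; the divisors of 9 are 1, 3, 9.

Answer: 1, 3, 9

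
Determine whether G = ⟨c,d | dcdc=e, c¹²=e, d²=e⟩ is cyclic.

Every cyclic group is abelian. But c·d = cd while d·c = c¹¹d, so c·d ≠ d·c and G is not abelian. Hence G is not cyclic.

Answer: No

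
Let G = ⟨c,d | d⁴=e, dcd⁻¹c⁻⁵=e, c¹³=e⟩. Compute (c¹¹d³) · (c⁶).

Compute (c¹¹d³) · (c⁶) by multiplying left to right and reducing via the relations at each step:
  (c¹¹d³) · c⁶ = c⁷d³

Answer: c⁷d³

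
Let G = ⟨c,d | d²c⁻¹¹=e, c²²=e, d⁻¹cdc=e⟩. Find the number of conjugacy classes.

The conjugacy classes (representative and size) are:
  [e] (size 1), [c²¹] (size 2), [c²] (size 2), [c³] (size 2), [c¹⁸] (size 2), [c¹⁷] (size 2), [c⁶] (size 2), [c⁷] (size 2), [c⁸] (size 2), [c¹³] (size 2), [c¹²] (size 2), [c¹¹] (size 1), [c¹⁰d] (size 11), [c⁷d] (size 11).
Class equation: 1 + 2 + 2 + 2 + 2 + 2 + 2 + 2 + 2 + 2 + 2 + 1 + 11 + 11 = 44 = |G|. So G has 14 conjugacy classes.

Answer: 14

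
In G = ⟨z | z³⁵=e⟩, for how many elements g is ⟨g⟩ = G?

G is cyclic of order 35. An element generates G iff its order is 35, and a cyclic group of order 35 has exactly φ(35) = 24 such elements.

Answer: 24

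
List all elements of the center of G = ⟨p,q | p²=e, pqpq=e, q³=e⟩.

An element z ∈ Z(G) iff z commutes with every generator.
For example e is central: e·p = p = p·e; e·q = q = q·e.
Whereas p ∉ Z(G) since p·q = pq ≠ pq² = q·p.
Checking each of the 6 elements this way gives Z(G) = {e}, of order 1.

Answer: {e}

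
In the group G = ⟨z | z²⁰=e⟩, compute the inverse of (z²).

The order of (z²) is 10 (smallest k with (z²)ᵏ = e), so (z²)⁻¹ = (z²)⁹ = z¹⁸.
Check: (z²) · (z¹⁸) → (z²) · z¹⁸ = e, giving e as required.

Answer: z¹⁸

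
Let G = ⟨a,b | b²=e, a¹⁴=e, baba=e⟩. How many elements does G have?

Enumerate words in the generators, reducing via the relations: the distinct elements are
  {a, b, e, ab, a², a³, a⁴, a⁵, a⁶, a⁷, a⁸, a⁹, a²b, a³b, a¹², a¹³, a¹¹, a¹⁰, a⁴b, a⁵b, a⁶b, a⁷b, a⁸b, a⁹b, a¹²b, a¹³b, a¹¹b, a¹⁰b}.
No further products give new elements, so |G| = 28.

Answer: 28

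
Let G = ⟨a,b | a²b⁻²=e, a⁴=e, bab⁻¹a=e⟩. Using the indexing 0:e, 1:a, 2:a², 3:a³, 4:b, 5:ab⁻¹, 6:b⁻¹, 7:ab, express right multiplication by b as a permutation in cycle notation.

(0 4 2 6)(1 7 3 5)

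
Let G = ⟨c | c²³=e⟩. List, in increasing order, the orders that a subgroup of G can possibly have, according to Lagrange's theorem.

|G| = 23 = 23. By Lagrange's theorem the order of any subgroup divides 23; the divisors of 23 are 1, 23.

Answer: 1, 23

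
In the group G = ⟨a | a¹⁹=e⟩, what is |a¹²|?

Compute successive powers until reaching e:
  (a¹²)¹ = a¹², (a¹²)² = a⁵, (a¹²)³ = a¹⁷, (a¹²)⁴ = a¹⁰, (a¹²)⁵ = a³, (a¹²)⁶ = a¹⁵, (a¹²)⁷ = a⁸, (a¹²)⁸ = a, (a¹²)⁹ = a¹³, (a¹²)¹⁰ = a⁶, (a¹²)¹¹ = a¹⁸, (a¹²)¹² = a¹¹, (a¹²)¹³ = a⁴, (a¹²)¹⁴ = a¹⁶, (a¹²)¹⁵ = a⁹, (a¹²)¹⁶ = a², (a¹²)¹⁷ = a¹⁴, (a¹²)¹⁸ = a⁷, (a¹²)¹⁹ = e.
The smallest positive k with (a¹²)ᵏ = e is 19.

Answer: 19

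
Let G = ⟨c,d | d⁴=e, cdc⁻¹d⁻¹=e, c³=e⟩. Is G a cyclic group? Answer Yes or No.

|G| = 12. The element cd has order 12 (its powers give 12 distinct elements), so ⟨cd⟩ = G and G is cyclic.

Answer: Yes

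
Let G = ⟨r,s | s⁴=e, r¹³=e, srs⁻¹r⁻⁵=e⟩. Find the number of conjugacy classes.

The conjugacy classes (representative and size) are:
  [e] (size 1), [r] (size 4), [r²] (size 4), [r⁹] (size 4), [r¹²s] (size 13), [r⁴s²] (size 13), [r¹²s³] (size 13).
Class equation: 1 + 4 + 4 + 4 + 13 + 13 + 13 = 52 = |G|. So G has 7 conjugacy classes.

Answer: 7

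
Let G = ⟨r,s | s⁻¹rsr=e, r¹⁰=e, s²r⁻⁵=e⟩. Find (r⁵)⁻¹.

The order of (r⁵) is 2 (smallest k with (r⁵)ᵏ = e), so (r⁵)⁻¹ = (r⁵)¹ = r⁵.
Check: (r⁵) · (r⁵) → (r⁵) · r⁵ = e, giving e as required.

Answer: r⁵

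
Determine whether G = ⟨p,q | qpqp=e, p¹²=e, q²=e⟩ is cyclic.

Every cyclic group is abelian. But p·q = pq while q·p = p¹¹q, so p·q ≠ q·p and G is not abelian. Hence G is not cyclic.

Answer: No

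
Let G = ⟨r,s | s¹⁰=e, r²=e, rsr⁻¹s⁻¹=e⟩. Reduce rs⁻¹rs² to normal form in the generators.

Multiply left to right, reducing at each step:
  r · s⁻¹ = rs⁹
  (rs⁹) · r = s⁹
  (s⁹) · s² = s

Answer: s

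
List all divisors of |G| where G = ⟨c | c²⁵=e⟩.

|G| = 25 = 5². By Lagrange's theorem the order of any subgroup divides 25; the divisors of 25 are 1, 5, 25.

Answer: 1, 5, 25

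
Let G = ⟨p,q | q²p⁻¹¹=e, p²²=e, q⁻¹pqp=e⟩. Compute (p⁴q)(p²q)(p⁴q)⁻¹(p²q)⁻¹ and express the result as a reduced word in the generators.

[(p⁴q), (p²q)] = (p⁴q)·(p²q)·(p⁴q)⁻¹·(p²q)⁻¹.
  (p⁴q) · (p²q) = p¹³
  (p¹³) · (p⁴q⁻¹) = p⁶q
  (p⁶q) · (p²q⁻¹) = p⁴

Answer: p⁴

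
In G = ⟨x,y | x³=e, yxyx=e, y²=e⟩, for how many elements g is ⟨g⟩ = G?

⟨g⟩ = G would require ord(g) = |G| = 6, but the maximum element order in G is 3 < 6. So G is not cyclic and no single element generates it: the count is 0.

Answer: 0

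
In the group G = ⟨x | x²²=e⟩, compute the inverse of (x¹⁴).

The order of (x¹⁴) is 11 (smallest k with (x¹⁴)ᵏ = e), so (x¹⁴)⁻¹ = (x¹⁴)¹⁰ = x⁸.
Check: (x¹⁴) · (x⁸) → (x¹⁴) · x⁸ = e, giving e as required.

Answer: x⁸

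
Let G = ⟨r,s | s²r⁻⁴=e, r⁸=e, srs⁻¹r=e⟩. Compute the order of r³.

Compute successive powers until reaching e:
  (r³)¹ = r³, (r³)² = r⁶, (r³)³ = r, (r³)⁴ = r⁴, (r³)⁵ = r⁷, (r³)⁶ = r², (r³)⁷ = r⁵, (r³)⁸ = e.
The smallest positive k with (r³)ᵏ = e is 8.

Answer: 8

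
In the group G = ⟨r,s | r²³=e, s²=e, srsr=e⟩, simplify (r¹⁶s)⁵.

Compute successive powers of (r¹⁶s), reducing at each step:
  (r¹⁶s)²: (r¹⁶s) · r¹⁶ = s;   s · s = e
  (r¹⁶s)³: e · r¹⁶ = r¹⁶;   (r¹⁶) · s = r¹⁶s
  (r¹⁶s)⁴: (r¹⁶s) · r¹⁶ = s;   s · s = e
  (r¹⁶s)⁵: e · r¹⁶ = r¹⁶;   (r¹⁶) · s = r¹⁶s

Answer: r¹⁶s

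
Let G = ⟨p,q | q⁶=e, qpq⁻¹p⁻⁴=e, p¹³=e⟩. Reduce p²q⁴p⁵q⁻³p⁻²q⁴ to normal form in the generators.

Multiply left to right, reducing at each step:
  (p²) · q⁴ = p²q⁴
  (p²q⁴) · p⁵ = p⁸q⁴
  (p⁸q⁴) · q⁻³ = p⁸q
  (p⁸q) · p⁻² = q
  q · q⁴ = q⁵

Answer: q⁵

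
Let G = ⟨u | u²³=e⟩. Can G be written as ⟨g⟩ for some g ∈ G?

|G| = 23. The element u has order 23 (its powers give 23 distinct elements), so ⟨u⟩ = G and G is cyclic.

Answer: Yes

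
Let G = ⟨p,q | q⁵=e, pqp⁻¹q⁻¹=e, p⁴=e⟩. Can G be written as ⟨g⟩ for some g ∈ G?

|G| = 20. The element pq has order 20 (its powers give 20 distinct elements), so ⟨pq⟩ = G and G is cyclic.

Answer: Yes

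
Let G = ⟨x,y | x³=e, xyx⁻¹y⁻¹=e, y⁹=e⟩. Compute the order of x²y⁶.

Compute successive powers until reaching e:
  (x²y⁶)¹ = x²y⁶, (x²y⁶)² = xy³, (x²y⁶)³ = e.
The smallest positive k with (x²y⁶)ᵏ = e is 3.

Answer: 3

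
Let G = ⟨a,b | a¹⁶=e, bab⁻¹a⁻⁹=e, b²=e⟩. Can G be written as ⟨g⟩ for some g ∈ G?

Every cyclic group is abelian. But a·b = ab while b·a = a⁹b, so a·b ≠ b·a and G is not abelian. Hence G is not cyclic.

Answer: No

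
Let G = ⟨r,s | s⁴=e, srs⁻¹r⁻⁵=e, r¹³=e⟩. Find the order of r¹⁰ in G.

Compute successive powers until reaching e:
  (r¹⁰)¹ = r¹⁰, (r¹⁰)² = r⁷, (r¹⁰)³ = r⁴, (r¹⁰)⁴ = r, (r¹⁰)⁵ = r¹¹, (r¹⁰)⁶ = r⁸, (r¹⁰)⁷ = r⁵, (r¹⁰)⁸ = r², (r¹⁰)⁹ = r¹², (r¹⁰)¹⁰ = r⁹, (r¹⁰)¹¹ = r⁶, (r¹⁰)¹² = r³, (r¹⁰)¹³ = e.
The smallest positive k with (r¹⁰)ᵏ = e is 13.

Answer: 13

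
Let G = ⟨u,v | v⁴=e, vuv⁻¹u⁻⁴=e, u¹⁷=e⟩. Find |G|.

Enumerate words in the generators, reducing via the relations: the distinct elements are
  {e, u, v, uv, u², u³, u⁴, u⁵, u⁶, u⁷, u⁸, u⁹, v², v³, uv², uv³, u²v, u³v, u¹², u¹³, u¹¹, u¹⁰, u¹⁴, u¹⁵, u¹⁶, u⁴v, u⁵v, u⁶v, u⁷v, u⁸v, u⁹v, u²v², u²v³, u³v², u³v³, u¹²v, u¹³v, u¹¹v, u¹⁰v, u¹⁴v, u¹⁵v, u¹⁶v, u⁴v², u⁴v³, u⁵v², u⁵v³, u⁶v², u⁶v³, u⁷v², u⁷v³, u⁸v², u⁸v³, u⁹v², u⁹v³, u¹²v², u¹²v³, u¹³v², u¹³v³, u¹¹v², u¹¹v³, u¹⁰v², u¹⁰v³, u¹⁴v², u¹⁴v³, u¹⁵v², u¹⁵v³, u¹⁶v², u¹⁶v³}.
No further products give new elements, so |G| = 68.

Answer: 68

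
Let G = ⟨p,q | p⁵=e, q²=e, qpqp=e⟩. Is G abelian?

p·q = pq but q·p = p⁴q, so p·q ≠ q·p and G is not abelian.

Answer: No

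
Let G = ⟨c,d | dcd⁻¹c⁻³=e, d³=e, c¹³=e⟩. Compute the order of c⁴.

Compute successive powers until reaching e:
  (c⁴)¹ = c⁴, (c⁴)² = c⁸, (c⁴)³ = c¹², (c⁴)⁴ = c³, (c⁴)⁵ = c⁷, (c⁴)⁶ = c¹¹, (c⁴)⁷ = c², (c⁴)⁸ = c⁶, (c⁴)⁹ = c¹⁰, (c⁴)¹⁰ = c, (c⁴)¹¹ = c⁵, (c⁴)¹² = c⁹, (c⁴)¹³ = e.
The smallest positive k with (c⁴)ᵏ = e is 13.

Answer: 13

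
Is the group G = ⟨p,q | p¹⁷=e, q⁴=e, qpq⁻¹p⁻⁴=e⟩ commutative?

p·q = pq but q·p = p⁴q, so p·q ≠ q·p and G is not abelian.

Answer: No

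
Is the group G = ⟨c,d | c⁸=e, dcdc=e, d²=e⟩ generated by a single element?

Every cyclic group is abelian. But c·d = cd while d·c = c⁷d, so c·d ≠ d·c and G is not abelian. Hence G is not cyclic.

Answer: No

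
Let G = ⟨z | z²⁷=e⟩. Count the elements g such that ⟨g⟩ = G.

G is cyclic of order 27. An element generates G iff its order is 27, and a cyclic group of order 27 has exactly φ(27) = 18 such elements.

Answer: 18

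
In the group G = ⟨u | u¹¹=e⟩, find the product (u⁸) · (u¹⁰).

Compute (u⁸) · (u¹⁰) by multiplying left to right and reducing via the relations at each step:
  (u⁸) · u¹⁰ = u⁷

Answer: u⁷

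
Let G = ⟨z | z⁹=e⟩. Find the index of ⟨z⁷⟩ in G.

First find ord(z⁷) by computing successive powers:
  (z⁷)¹ = z⁷, (z⁷)² = z⁵, (z⁷)³ = z³, (z⁷)⁴ = z, (z⁷)⁵ = z⁸, (z⁷)⁶ = z⁶, (z⁷)⁷ = z⁴, (z⁷)⁸ = z², (z⁷)⁹ = e.
So |⟨z⁷⟩| = ord(z⁷) = 9. With |G| = 9, by Lagrange [G : ⟨z⁷⟩] = 9/9 = 1.

Answer: 1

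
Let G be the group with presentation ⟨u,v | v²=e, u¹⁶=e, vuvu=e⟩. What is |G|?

Enumerate words in the generators, reducing via the relations: the distinct elements are
  {e, u, v, uv, u², u³, u⁴, u⁵, u⁶, u⁷, u⁸, u⁹, u²v, u³v, u¹², u¹³, u¹¹, u¹⁰, u¹⁴, u¹⁵, u⁴v, u⁵v, u⁶v, u⁷v, u⁸v, u⁹v, u¹²v, u¹³v, u¹¹v, u¹⁰v, u¹⁴v, u¹⁵v}.
No further products give new elements, so |G| = 32.

Answer: 32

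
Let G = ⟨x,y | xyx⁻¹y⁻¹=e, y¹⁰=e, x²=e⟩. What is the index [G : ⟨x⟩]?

First find ord(x) by computing successive powers:
  x¹ = x, x² = e.
So |⟨x⟩| = ord(x) = 2. With |G| = 20, by Lagrange [G : ⟨x⟩] = 20/2 = 10.

Answer: 10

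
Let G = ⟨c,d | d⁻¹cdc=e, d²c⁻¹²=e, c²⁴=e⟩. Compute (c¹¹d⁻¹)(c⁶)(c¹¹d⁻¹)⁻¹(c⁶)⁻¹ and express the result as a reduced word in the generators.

[(c¹¹d⁻¹), (c⁶)] = (c¹¹d⁻¹)·(c⁶)·(c¹¹d⁻¹)⁻¹·(c⁶)⁻¹.
  (c¹¹d⁻¹) · (c⁶) = c⁵d⁻¹
  (c⁵d⁻¹) · (c¹¹d) = c¹⁸
  (c¹⁸) · (c¹⁸) = c¹²

Answer: c¹²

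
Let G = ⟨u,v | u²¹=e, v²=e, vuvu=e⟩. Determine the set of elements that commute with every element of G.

An element z ∈ Z(G) iff z commutes with every generator.
For example e is central: e·u = u = u·e; e·v = v = v·e.
Whereas u ∉ Z(G) since u·v = uv ≠ u²⁰v = v·u.
Checking each of the 42 elements this way gives Z(G) = {e}, of order 1.

Answer: {e}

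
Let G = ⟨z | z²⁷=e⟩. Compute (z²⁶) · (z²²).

Compute (z²⁶) · (z²²) by multiplying left to right and reducing via the relations at each step:
  (z²⁶) · z²² = z²¹

Answer: z²¹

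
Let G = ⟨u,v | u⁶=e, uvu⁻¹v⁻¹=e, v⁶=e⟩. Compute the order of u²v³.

Compute successive powers until reaching e:
  (u²v³)¹ = u²v³, (u²v³)² = u⁴, (u²v³)³ = v³, (u²v³)⁴ = u², (u²v³)⁵ = u⁴v³, (u²v³)⁶ = e.
The smallest positive k with (u²v³)ᵏ = e is 6.

Answer: 6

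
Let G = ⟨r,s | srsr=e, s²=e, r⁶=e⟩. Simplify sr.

Compute s · r by multiplying left to right and reducing via the relations at each step:
  s · r = r⁵s

Answer: r⁵s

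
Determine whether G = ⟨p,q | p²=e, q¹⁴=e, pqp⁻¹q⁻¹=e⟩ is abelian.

Each pair of generators commutes: p·q = pq = q·p. Since the generators pairwise commute, every element of G commutes with every other, so G is abelian.

Answer: Yes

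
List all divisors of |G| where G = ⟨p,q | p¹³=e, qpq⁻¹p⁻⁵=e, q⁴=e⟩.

|G| = 52 = 2² · 13. By Lagrange's theorem the order of any subgroup divides 52; the divisors of 52 are 1, 2, 4, 13, 26, 52.

Answer: 1, 2, 4, 13, 26, 52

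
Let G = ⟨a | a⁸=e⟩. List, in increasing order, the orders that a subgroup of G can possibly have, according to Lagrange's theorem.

|G| = 8 = 2³. By Lagrange's theorem the order of any subgroup divides 8; the divisors of 8 are 1, 2, 4, 8.

Answer: 1, 2, 4, 8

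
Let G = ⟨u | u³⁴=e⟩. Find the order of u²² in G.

Compute successive powers until reaching e:
  (u²²)¹ = u²², (u²²)² = u¹⁰, (u²²)³ = u³², (u²²)⁴ = u²⁰, (u²²)⁵ = u⁸, (u²²)⁶ = u³⁰, (u²²)⁷ = u¹⁸, (u²²)⁸ = u⁶, (u²²)⁹ = u²⁸, (u²²)¹⁰ = u¹⁶, (u²²)¹¹ = u⁴, (u²²)¹² = u²⁶, (u²²)¹³ = u¹⁴, (u²²)¹⁴ = u², (u²²)¹⁵ = u²⁴, (u²²)¹⁶ = u¹², (u²²)¹⁷ = e.
The smallest positive k with (u²²)ᵏ = e is 17.

Answer: 17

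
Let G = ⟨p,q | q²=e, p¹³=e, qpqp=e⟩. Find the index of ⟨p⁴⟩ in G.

First find ord(p⁴) by computing successive powers:
  (p⁴)¹ = p⁴, (p⁴)² = p⁸, (p⁴)³ = p¹², (p⁴)⁴ = p³, (p⁴)⁵ = p⁷, (p⁴)⁶ = p¹¹, (p⁴)⁷ = p², (p⁴)⁸ = p⁶, (p⁴)⁹ = p¹⁰, (p⁴)¹⁰ = p, (p⁴)¹¹ = p⁵, (p⁴)¹² = p⁹, (p⁴)¹³ = e.
So |⟨p⁴⟩| = ord(p⁴) = 13. With |G| = 26, by Lagrange [G : ⟨p⁴⟩] = 26/13 = 2.

Answer: 2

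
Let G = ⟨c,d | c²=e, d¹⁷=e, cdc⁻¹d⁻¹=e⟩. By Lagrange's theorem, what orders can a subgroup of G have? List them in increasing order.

|G| = 34 = 2 · 17. By Lagrange's theorem the order of any subgroup divides 34; the divisors of 34 are 1, 2, 17, 34.

Answer: 1, 2, 17, 34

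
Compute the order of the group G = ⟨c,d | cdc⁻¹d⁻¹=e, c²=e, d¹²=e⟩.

Enumerate words in the generators, reducing via the relations: the distinct elements are
  {c, d, e, cd, d², d³, d⁴, d⁵, d⁶, d⁷, d⁸, d⁹, cd², cd³, cd⁴, cd⁵, cd⁶, cd⁷, cd⁸, cd⁹, d¹¹, d¹⁰, cd¹¹, cd¹⁰}.
No further products give new elements, so |G| = 24.

Answer: 24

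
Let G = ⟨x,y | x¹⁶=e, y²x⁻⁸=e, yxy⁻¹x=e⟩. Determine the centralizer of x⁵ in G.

⟨x⁵⟩ ⊆ C_G(x⁵) since powers of x⁵ commute with x⁵; so |C_G(x⁵)| ≥ |⟨x⁵⟩| = 16.
By orbit–stabilizer, |C_G(x⁵)| = |G| / |conj. class of x⁵| = 32 / 2 = 16.
The 16 elements commuting with x⁵ are {e, x, x², x³, x⁴, x⁵, x⁶, x⁷, x⁸, x⁹, x¹⁰, x¹¹, x¹², x¹³, x¹⁴, x¹⁵}.

Answer: {e, x, x², x³, x⁴, x⁵, x⁶, x⁷, x⁸, x⁹, x¹⁰, x¹¹, x¹², x¹³, x¹⁴, x¹⁵}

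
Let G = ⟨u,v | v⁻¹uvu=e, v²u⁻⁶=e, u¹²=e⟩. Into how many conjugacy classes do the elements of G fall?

The conjugacy classes (representative and size) are:
  [e] (size 1), [u¹¹] (size 2), [u²] (size 2), [u⁹] (size 2), [u⁴] (size 2), [u⁵] (size 2), [u⁶] (size 1), [u²v] (size 6), [uv] (size 6).
Class equation: 1 + 2 + 2 + 2 + 2 + 2 + 1 + 6 + 6 = 24 = |G|. So G has 9 conjugacy classes.

Answer: 9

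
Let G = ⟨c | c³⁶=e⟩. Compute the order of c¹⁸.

Compute successive powers until reaching e:
  (c¹⁸)¹ = c¹⁸, (c¹⁸)² = e.
The smallest positive k with (c¹⁸)ᵏ = e is 2.

Answer: 2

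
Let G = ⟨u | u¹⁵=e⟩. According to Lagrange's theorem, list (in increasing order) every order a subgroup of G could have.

|G| = 15 = 3 · 5. By Lagrange's theorem the order of any subgroup divides 15; the divisors of 15 are 1, 3, 5, 15.

Answer: 1, 3, 5, 15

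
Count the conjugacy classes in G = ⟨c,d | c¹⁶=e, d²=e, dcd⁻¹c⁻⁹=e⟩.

The conjugacy classes (representative and size) are:
  [e] (size 1), [c⁹] (size 2), [c²] (size 1), [c³] (size 2), [c⁴] (size 1), [c¹³] (size 2), [c⁶] (size 1), [c¹⁵] (size 2), [c⁸] (size 1), [c¹⁰] (size 1), [c¹²] (size 1), [c¹⁴] (size 1), [d] (size 2), [cd] (size 2), [c²d] (size 2), [c¹¹d] (size 2), [c⁴d] (size 2), [c¹³d] (size 2), [c¹⁴d] (size 2), [c¹⁵d] (size 2).
Class equation: 1 + 2 + 1 + 2 + 1 + 2 + 1 + 2 + 1 + 1 + 1 + 1 + 2 + 2 + 2 + 2 + 2 + 2 + 2 + 2 = 32 = |G|. So G has 20 conjugacy classes.

Answer: 20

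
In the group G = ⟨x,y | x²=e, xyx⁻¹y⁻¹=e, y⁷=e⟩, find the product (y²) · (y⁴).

Compute (y²) · (y⁴) by multiplying left to right and reducing via the relations at each step:
  (y²) · y⁴ = y⁶

Answer: y⁶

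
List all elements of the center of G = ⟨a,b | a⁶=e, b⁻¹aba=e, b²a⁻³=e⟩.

An element z ∈ Z(G) iff z commutes with every generator.
For example a³ is central: (a³)·a = a⁴ = a·(a³); (a³)·b = b⁻¹ = b·(a³).
Whereas a ∉ Z(G) since a·b = ab ≠ a²b⁻¹ = b·a.
Checking each of the 12 elements this way gives Z(G) = {e, a³}, of order 2.

Answer: {e, a³}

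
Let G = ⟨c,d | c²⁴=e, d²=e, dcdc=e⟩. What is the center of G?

An element z ∈ Z(G) iff z commutes with every generator.
For example c¹² is central: (c¹²)·c = c¹³ = c·(c¹²); (c¹²)·d = c¹²d = d·(c¹²).
Whereas c ∉ Z(G) since c·d = cd ≠ c²³d = d·c.
Checking each of the 48 elements this way gives Z(G) = {e, c¹²}, of order 2.

Answer: {e, c¹²}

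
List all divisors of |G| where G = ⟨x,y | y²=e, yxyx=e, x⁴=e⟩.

|G| = 8 = 2³. By Lagrange's theorem the order of any subgroup divides 8; the divisors of 8 are 1, 2, 4, 8.

Answer: 1, 2, 4, 8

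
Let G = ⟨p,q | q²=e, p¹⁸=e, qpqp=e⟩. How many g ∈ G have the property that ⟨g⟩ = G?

⟨g⟩ = G would require ord(g) = |G| = 36, but the maximum element order in G is 18 < 36. So G is not cyclic and no single element generates it: the count is 0.

Answer: 0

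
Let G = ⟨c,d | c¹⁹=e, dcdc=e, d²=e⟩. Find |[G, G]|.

G' = [G, G] is generated by all commutators. The generator-pair commutators are: [c, d] = c².
The subgroup they normally generate is {e, c, c², c³, c⁴, c⁵, c⁶, c⁷, c⁸, c⁹, c¹⁰, c¹¹, c¹², c¹³, c¹⁴, c¹⁵, c¹⁶, c¹⁷, c¹⁸}, of order 19.
Check: |G/G'| = 38/19 = 2 is the order of the abelianisation.

Answer: 19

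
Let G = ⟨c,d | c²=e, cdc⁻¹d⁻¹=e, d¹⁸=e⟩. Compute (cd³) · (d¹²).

Compute (cd³) · (d¹²) by multiplying left to right and reducing via the relations at each step:
  (cd³) · d¹² = cd¹⁵

Answer: cd¹⁵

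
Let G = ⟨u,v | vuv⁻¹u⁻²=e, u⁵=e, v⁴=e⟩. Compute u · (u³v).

Compute u · (u³v) by multiplying left to right and reducing via the relations at each step:
  u · u³ = u⁴
  (u⁴) · v = u⁴v

Answer: u⁴v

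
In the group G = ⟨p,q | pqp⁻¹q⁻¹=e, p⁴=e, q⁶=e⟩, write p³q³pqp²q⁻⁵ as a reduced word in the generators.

Multiply left to right, reducing at each step:
  (p³) · q³ = p³q³
  (p³q³) · p = q³
  (q³) · q = q⁴
  (q⁴) · p² = p²q⁴
  (p²q⁴) · q⁻⁵ = p²q⁵

Answer: p²q⁵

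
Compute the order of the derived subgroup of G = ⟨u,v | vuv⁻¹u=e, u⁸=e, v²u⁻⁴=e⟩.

G' = [G, G] is generated by all commutators. The generator-pair commutators are: [u, v] = u².
The subgroup they normally generate is {e, u², u⁴, u⁶}, of order 4.
Check: |G/G'| = 16/4 = 4 is the order of the abelianisation.

Answer: 4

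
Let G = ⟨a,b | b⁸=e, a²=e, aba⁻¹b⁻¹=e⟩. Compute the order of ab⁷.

Compute successive powers until reaching e:
  (ab⁷)¹ = ab⁷, (ab⁷)² = b⁶, (ab⁷)³ = ab⁵, (ab⁷)⁴ = b⁴, (ab⁷)⁵ = ab³, (ab⁷)⁶ = b², (ab⁷)⁷ = ab, (ab⁷)⁸ = e.
The smallest positive k with (ab⁷)ᵏ = e is 8.

Answer: 8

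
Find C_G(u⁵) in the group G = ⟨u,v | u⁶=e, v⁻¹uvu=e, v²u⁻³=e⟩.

⟨u⁵⟩ ⊆ C_G(u⁵) since powers of u⁵ commute with u⁵; so |C_G(u⁵)| ≥ |⟨u⁵⟩| = 6.
By orbit–stabilizer, |C_G(u⁵)| = |G| / |conj. class of u⁵| = 12 / 2 = 6.
The 6 elements commuting with u⁵ are {e, u, u², u³, u⁴, u⁵}.

Answer: {e, u, u², u³, u⁴, u⁵}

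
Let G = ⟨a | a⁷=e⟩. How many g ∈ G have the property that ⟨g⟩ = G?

G is cyclic of order 7. An element generates G iff its order is 7, and a cyclic group of order 7 has exactly φ(7) = 6 such elements.

Answer: 6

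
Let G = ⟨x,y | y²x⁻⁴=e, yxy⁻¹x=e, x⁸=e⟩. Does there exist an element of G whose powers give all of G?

Every cyclic group is abelian. But x·y = xy while y·x = x³y⁻¹, so x·y ≠ y·x and G is not abelian. Hence G is not cyclic.

Answer: No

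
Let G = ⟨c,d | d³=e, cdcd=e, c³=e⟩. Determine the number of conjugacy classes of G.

The conjugacy classes (representative and size) are:
  [e] (size 1), [dc²] (size 4), [d²c] (size 4), [c²d²] (size 3).
Class equation: 1 + 4 + 4 + 3 = 12 = |G|. So G has 4 conjugacy classes.

Answer: 4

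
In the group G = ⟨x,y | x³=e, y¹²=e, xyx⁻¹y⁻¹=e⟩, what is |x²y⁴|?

Compute successive powers until reaching e:
  (x²y⁴)¹ = x²y⁴, (x²y⁴)² = xy⁸, (x²y⁴)³ = e.
The smallest positive k with (x²y⁴)ᵏ = e is 3.

Answer: 3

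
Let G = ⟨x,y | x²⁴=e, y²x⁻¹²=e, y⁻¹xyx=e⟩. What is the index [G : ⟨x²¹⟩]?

First find ord(x²¹) by computing successive powers:
  (x²¹)¹ = x²¹, (x²¹)² = x¹⁸, (x²¹)³ = x¹⁵, (x²¹)⁴ = x¹², (x²¹)⁵ = x⁹, (x²¹)⁶ = x⁶, (x²¹)⁷ = x³, (x²¹)⁸ = e.
So |⟨x²¹⟩| = ord(x²¹) = 8. With |G| = 48, by Lagrange [G : ⟨x²¹⟩] = 48/8 = 6.

Answer: 6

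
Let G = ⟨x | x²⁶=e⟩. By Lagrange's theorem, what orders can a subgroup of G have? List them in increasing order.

|G| = 26 = 2 · 13. By Lagrange's theorem the order of any subgroup divides 26; the divisors of 26 are 1, 2, 13, 26.

Answer: 1, 2, 13, 26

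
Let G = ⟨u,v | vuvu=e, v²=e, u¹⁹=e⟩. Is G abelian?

u·v = uv but v·u = u¹⁸v, so u·v ≠ v·u and G is not abelian.

Answer: No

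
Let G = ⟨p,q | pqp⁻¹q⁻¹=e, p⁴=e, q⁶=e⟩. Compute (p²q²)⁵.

Compute successive powers of (p²q²), reducing at each step:
  (p²q²)²: (p²q²) · p² = q²;   (q²) · q² = q⁴
  (p²q²)³: (q⁴) · p² = p²q⁴;   (p²q⁴) · q² = p²
  (p²q²)⁴: (p²) · p² = e;   e · q² = q²
  (p²q²)⁵: (q²) · p² = p²q²;   (p²q²) · q² = p²q⁴

Answer: p²q⁴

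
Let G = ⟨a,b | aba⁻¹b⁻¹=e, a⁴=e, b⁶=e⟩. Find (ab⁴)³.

Compute successive powers of (ab⁴), reducing at each step:
  (ab⁴)²: (ab⁴) · a = a²b⁴;   (a²b⁴) · b⁴ = a²b²
  (ab⁴)³: (a²b²) · a = a³b²;   (a³b²) · b⁴ = a³

Answer: a³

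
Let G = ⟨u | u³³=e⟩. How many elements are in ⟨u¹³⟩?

|⟨u¹³⟩| equals the order of u¹³. Compute successive powers until reaching e:
  (u¹³)¹ = u¹³, (u¹³)² = u²⁶, (u¹³)³ = u⁶, (u¹³)⁴ = u¹⁹, (u¹³)⁵ = u³², (u¹³)⁶ = u¹², (u¹³)⁷ = u²⁵, (u¹³)⁸ = u⁵, (u¹³)⁹ = u¹⁸, (u¹³)¹⁰ = u³¹, (u¹³)¹¹ = u¹¹, (u¹³)¹² = u²⁴, (u¹³)¹³ = u⁴, (u¹³)¹⁴ = u¹⁷, (u¹³)¹⁵ = u³⁰, (u¹³)¹⁶ = u¹⁰, (u¹³)¹⁷ = u²³, (u¹³)¹⁸ = u³, (u¹³)¹⁹ = u¹⁶, (u¹³)²⁰ = u²⁹, (u¹³)²¹ = u⁹, (u¹³)²² = u²², (u¹³)²³ = u², (u¹³)²⁴ = u¹⁵, (u¹³)²⁵ = u²⁸, (u¹³)²⁶ = u⁸, (u¹³)²⁷ = u²¹, (u¹³)²⁸ = u, (u¹³)²⁹ = u¹⁴, (u¹³)³⁰ = u²⁷, (u¹³)³¹ = u⁷, (u¹³)³² = u²⁰, (u¹³)³³ = e.
The smallest positive k with (u¹³)ᵏ = e is 33, so |⟨u¹³⟩| = 33.

Answer: 33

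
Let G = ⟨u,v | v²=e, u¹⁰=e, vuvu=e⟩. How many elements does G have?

Enumerate words in the generators, reducing via the relations: the distinct elements are
  {e, u, v, uv, u², u³, u⁴, u⁵, u⁶, u⁷, u⁸, u⁹, u²v, u³v, u⁴v, u⁵v, u⁶v, u⁷v, u⁸v, u⁹v}.
No further products give new elements, so |G| = 20.

Answer: 20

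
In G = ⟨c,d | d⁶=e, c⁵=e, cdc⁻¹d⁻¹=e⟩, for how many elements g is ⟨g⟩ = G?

G is cyclic of order 30. An element generates G iff its order is 30, and a cyclic group of order 30 has exactly φ(30) = 8 such elements.

Answer: 8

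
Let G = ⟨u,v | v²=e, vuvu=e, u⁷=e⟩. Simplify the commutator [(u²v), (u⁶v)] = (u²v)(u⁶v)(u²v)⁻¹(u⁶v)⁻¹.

[(u²v), (u⁶v)] = (u²v)·(u⁶v)·(u²v)⁻¹·(u⁶v)⁻¹.
  (u²v) · (u⁶v) = u³
  (u³) · (u²v) = u⁵v
  (u⁵v) · (u⁶v) = u⁶

Answer: u⁶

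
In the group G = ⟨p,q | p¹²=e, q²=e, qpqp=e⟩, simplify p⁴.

Compute successive powers of p, reducing at each step:
  p²: p · p = p²
  p³: (p²) · p = p³
  p⁴: (p³) · p = p⁴

Answer: p⁴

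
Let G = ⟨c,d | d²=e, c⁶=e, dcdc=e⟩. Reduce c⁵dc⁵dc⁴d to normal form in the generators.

Multiply left to right, reducing at each step:
  (c⁵) · d = c⁵d
  (c⁵d) · c⁵ = d
  d · d = e
  e · c⁴ = c⁴
  (c⁴) · d = c⁴d

Answer: c⁴d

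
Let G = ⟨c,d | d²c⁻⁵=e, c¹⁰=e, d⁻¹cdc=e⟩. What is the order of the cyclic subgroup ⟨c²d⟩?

|⟨c²d⟩| equals the order of c²d. Compute successive powers until reaching e:
  (c²d)¹ = c²d, (c²d)² = c⁵, (c²d)³ = c²d⁻¹, (c²d)⁴ = e.
The smallest positive k with (c²d)ᵏ = e is 4, so |⟨c²d⟩| = 4.

Answer: 4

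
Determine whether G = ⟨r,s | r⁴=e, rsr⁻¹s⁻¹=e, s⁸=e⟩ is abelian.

Each pair of generators commutes: r·s = rs = s·r. Since the generators pairwise commute, every element of G commutes with every other, so G is abelian.

Answer: Yes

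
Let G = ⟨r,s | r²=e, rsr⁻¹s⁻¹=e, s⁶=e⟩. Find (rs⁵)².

Compute successive powers of (rs⁵), reducing at each step:
  (rs⁵)²: (rs⁵) · r = s⁵;   (s⁵) · s⁵ = s⁴

Answer: s⁴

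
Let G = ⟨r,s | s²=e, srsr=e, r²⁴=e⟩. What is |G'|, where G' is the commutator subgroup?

G' = [G, G] is generated by all commutators. The generator-pair commutators are: [r, s] = r².
The subgroup they normally generate is {e, r², r⁴, r⁶, r⁸, r¹⁰, r¹², r¹⁴, r¹⁶, r¹⁸, r²⁰, r²²}, of order 12.
Check: |G/G'| = 48/12 = 4 is the order of the abelianisation.

Answer: 12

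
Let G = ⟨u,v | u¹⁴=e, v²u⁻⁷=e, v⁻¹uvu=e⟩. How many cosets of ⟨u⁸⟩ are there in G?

First find ord(u⁸) by computing successive powers:
  (u⁸)¹ = u⁸, (u⁸)² = u², (u⁸)³ = u¹⁰, (u⁸)⁴ = u⁴, (u⁸)⁵ = u¹², (u⁸)⁶ = u⁶, (u⁸)⁷ = e.
So |⟨u⁸⟩| = ord(u⁸) = 7. With |G| = 28, by Lagrange [G : ⟨u⁸⟩] = 28/7 = 4.

Answer: 4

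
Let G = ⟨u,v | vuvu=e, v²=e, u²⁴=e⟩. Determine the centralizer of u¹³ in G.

⟨u¹³⟩ ⊆ C_G(u¹³) since powers of u¹³ commute with u¹³; so |C_G(u¹³)| ≥ |⟨u¹³⟩| = 24.
By orbit–stabilizer, |C_G(u¹³)| = |G| / |conj. class of u¹³| = 48 / 2 = 24.
The 24 elements commuting with u¹³ are {e, u, u², u³, u⁴, u⁵, u⁶, u⁷, u⁸, u⁹, u¹⁰, u¹¹, u¹², u¹³, u¹⁴, u¹⁵, u¹⁶, u¹⁷, u¹⁸, u¹⁹, u²⁰, u²¹, u²², u²³}.

Answer: {e, u, u², u³, u⁴, u⁵, u⁶, u⁷, u⁸, u⁹, u¹⁰, u¹¹, u¹², u¹³, u¹⁴, u¹⁵, u¹⁶, u¹⁷, u¹⁸, u¹⁹, u²⁰, u²¹, u²², u²³}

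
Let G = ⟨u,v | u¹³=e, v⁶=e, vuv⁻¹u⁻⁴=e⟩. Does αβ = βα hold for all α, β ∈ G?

u·v = uv but v·u = u⁴v, so u·v ≠ v·u and G is not abelian.

Answer: No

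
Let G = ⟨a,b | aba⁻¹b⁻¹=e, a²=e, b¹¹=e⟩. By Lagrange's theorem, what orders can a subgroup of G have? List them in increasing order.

|G| = 22 = 2 · 11. By Lagrange's theorem the order of any subgroup divides 22; the divisors of 22 are 1, 2, 11, 22.

Answer: 1, 2, 11, 22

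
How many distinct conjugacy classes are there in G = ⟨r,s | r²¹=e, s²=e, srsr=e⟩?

The conjugacy classes (representative and size) are:
  [e] (size 1), [r²⁰] (size 2), [r²] (size 2), [r³] (size 2), [r¹⁷] (size 2), [r⁵] (size 2), [r⁶] (size 2), [r⁷] (size 2), [r⁸] (size 2), [r⁹] (size 2), [r¹⁰] (size 2), [s] (size 21).
Class equation: 1 + 2 + 2 + 2 + 2 + 2 + 2 + 2 + 2 + 2 + 2 + 21 = 42 = |G|. So G has 12 conjugacy classes.

Answer: 12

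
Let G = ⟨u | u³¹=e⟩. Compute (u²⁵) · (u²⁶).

Compute (u²⁵) · (u²⁶) by multiplying left to right and reducing via the relations at each step:
  (u²⁵) · u²⁶ = u²⁰

Answer: u²⁰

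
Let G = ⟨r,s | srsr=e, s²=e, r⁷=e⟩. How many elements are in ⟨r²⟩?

|⟨r²⟩| equals the order of r². Compute successive powers until reaching e:
  (r²)¹ = r², (r²)² = r⁴, (r²)³ = r⁶, (r²)⁴ = r, (r²)⁵ = r³, (r²)⁶ = r⁵, (r²)⁷ = e.
The smallest positive k with (r²)ᵏ = e is 7, so |⟨r²⟩| = 7.

Answer: 7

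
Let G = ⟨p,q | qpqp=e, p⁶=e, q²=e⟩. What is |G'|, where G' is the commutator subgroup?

G' = [G, G] is generated by all commutators. The generator-pair commutators are: [p, q] = p².
The subgroup they normally generate is {e, p², p⁴}, of order 3.
Check: |G/G'| = 12/3 = 4 is the order of the abelianisation.

Answer: 3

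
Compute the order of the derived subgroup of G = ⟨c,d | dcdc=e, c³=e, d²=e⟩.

G' = [G, G] is generated by all commutators. The generator-pair commutators are: [c, d] = c².
The subgroup they normally generate is {e, c, c²}, of order 3.
Check: |G/G'| = 6/3 = 2 is the order of the abelianisation.

Answer: 3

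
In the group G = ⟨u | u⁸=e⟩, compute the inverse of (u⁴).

The order of (u⁴) is 2 (smallest k with (u⁴)ᵏ = e), so (u⁴)⁻¹ = (u⁴)¹ = u⁴.
Check: (u⁴) · (u⁴) → (u⁴) · u⁴ = e, giving e as required.

Answer: u⁴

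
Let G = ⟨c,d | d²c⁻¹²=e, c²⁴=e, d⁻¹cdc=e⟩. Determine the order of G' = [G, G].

G' = [G, G] is generated by all commutators. The generator-pair commutators are: [c, d] = c².
The subgroup they normally generate is {e, c², c⁴, c⁶, c⁸, c¹⁰, c¹², c¹⁴, c¹⁶, c¹⁸, c²⁰, c²²}, of order 12.
Check: |G/G'| = 48/12 = 4 is the order of the abelianisation.

Answer: 12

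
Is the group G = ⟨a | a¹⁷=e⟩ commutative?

G has a single generator, so G is cyclic and hence abelian.

Answer: Yes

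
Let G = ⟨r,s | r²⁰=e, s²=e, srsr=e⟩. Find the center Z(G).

An element z ∈ Z(G) iff z commutes with every generator.
For example r¹⁰ is central: (r¹⁰)·r = r¹¹ = r·(r¹⁰); (r¹⁰)·s = r¹⁰s = s·(r¹⁰).
Whereas r ∉ Z(G) since r·s = rs ≠ r¹⁹s = s·r.
Checking each of the 40 elements this way gives Z(G) = {e, r¹⁰}, of order 2.

Answer: {e, r¹⁰}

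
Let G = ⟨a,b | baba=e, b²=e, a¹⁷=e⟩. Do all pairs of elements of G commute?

a·b = ab but b·a = a¹⁶b, so a·b ≠ b·a and G is not abelian.

Answer: No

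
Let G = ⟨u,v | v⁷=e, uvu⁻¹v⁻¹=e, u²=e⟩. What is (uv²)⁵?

Compute successive powers of (uv²), reducing at each step:
  (uv²)²: (uv²) · u = v²;   (v²) · v² = v⁴
  (uv²)³: (v⁴) · u = uv⁴;   (uv⁴) · v² = uv⁶
  (uv²)⁴: (uv⁶) · u = v⁶;   (v⁶) · v² = v
  (uv²)⁵: v · u = uv;   (uv) · v² = uv³

Answer: uv³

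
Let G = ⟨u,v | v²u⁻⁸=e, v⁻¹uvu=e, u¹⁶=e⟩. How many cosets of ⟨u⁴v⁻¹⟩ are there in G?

First find ord(u⁴v⁻¹) by computing successive powers:
  (u⁴v⁻¹)¹ = u⁴v⁻¹, (u⁴v⁻¹)² = u⁸, (u⁴v⁻¹)³ = u⁴v, (u⁴v⁻¹)⁴ = e.
So |⟨u⁴v⁻¹⟩| = ord(u⁴v⁻¹) = 4. With |G| = 32, by Lagrange [G : ⟨u⁴v⁻¹⟩] = 32/4 = 8.

Answer: 8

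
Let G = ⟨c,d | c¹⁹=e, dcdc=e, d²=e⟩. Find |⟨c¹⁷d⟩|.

|⟨c¹⁷d⟩| equals the order of c¹⁷d. Compute successive powers until reaching e:
  (c¹⁷d)¹ = c¹⁷d, (c¹⁷d)² = e.
The smallest positive k with (c¹⁷d)ᵏ = e is 2, so |⟨c¹⁷d⟩| = 2.

Answer: 2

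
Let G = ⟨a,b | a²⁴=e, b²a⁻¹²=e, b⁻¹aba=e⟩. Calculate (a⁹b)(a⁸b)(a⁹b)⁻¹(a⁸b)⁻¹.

[(a⁹b), (a⁸b)] = (a⁹b)·(a⁸b)·(a⁹b)⁻¹·(a⁸b)⁻¹.
  (a⁹b) · (a⁸b) = a¹³
  (a¹³) · (a⁹b⁻¹) = a¹⁰b
  (a¹⁰b) · (a⁸b⁻¹) = a²

Answer: a²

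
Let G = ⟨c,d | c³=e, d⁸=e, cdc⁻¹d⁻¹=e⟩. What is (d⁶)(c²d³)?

Compute (d⁶) · (c²d³) by multiplying left to right and reducing via the relations at each step:
  (d⁶) · c² = c²d⁶
  (c²d⁶) · d³ = c²d

Answer: c²d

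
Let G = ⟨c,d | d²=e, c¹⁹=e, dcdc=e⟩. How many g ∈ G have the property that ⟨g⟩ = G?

⟨g⟩ = G would require ord(g) = |G| = 38, but the maximum element order in G is 19 < 38. So G is not cyclic and no single element generates it: the count is 0.

Answer: 0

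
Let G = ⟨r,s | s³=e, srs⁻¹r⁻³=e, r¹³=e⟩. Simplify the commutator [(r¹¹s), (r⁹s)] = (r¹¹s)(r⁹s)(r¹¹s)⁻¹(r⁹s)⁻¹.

[(r¹¹s), (r⁹s)] = (r¹¹s)·(r⁹s)·(r¹¹s)⁻¹·(r⁹s)⁻¹.
  (r¹¹s) · (r⁹s) = r¹²s²
  (r¹²s²) · (r⁵s²) = r⁵s
  (r⁵s) · (r¹⁰s²) = r⁹

Answer: r⁹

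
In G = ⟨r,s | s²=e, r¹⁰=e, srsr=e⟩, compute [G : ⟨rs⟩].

First find ord(rs) by computing successive powers:
  (rs)¹ = rs, (rs)² = e.
So |⟨rs⟩| = ord(rs) = 2. With |G| = 20, by Lagrange [G : ⟨rs⟩] = 20/2 = 10.

Answer: 10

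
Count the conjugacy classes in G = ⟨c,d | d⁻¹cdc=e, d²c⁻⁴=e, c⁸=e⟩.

The conjugacy classes (representative and size) are:
  [e] (size 1), [c⁷] (size 2), [c⁶] (size 2), [c³] (size 2), [c⁴] (size 1), [c²d⁻¹] (size 4), [c³d⁻¹] (size 4).
Class equation: 1 + 2 + 2 + 2 + 1 + 4 + 4 = 16 = |G|. So G has 7 conjugacy classes.

Answer: 7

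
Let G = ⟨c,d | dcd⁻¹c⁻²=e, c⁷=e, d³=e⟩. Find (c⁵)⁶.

Compute successive powers of (c⁵), reducing at each step:
  (c⁵)²: (c⁵) · c⁵ = c³
  (c⁵)³: (c³) · c⁵ = c
  (c⁵)⁴: c · c⁵ = c⁶
  (c⁵)⁵: (c⁶) · c⁵ = c⁴
  (c⁵)⁶: (c⁴) · c⁵ = c²

Answer: c²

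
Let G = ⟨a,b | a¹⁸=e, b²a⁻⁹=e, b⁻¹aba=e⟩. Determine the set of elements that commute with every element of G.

An element z ∈ Z(G) iff z commutes with every generator.
For example a⁹ is central: (a⁹)·a = a¹⁰ = a·(a⁹); (a⁹)·b = b⁻¹ = b·(a⁹).
Whereas a ∉ Z(G) since a·b = ab ≠ a⁸b⁻¹ = b·a.
Checking each of the 36 elements this way gives Z(G) = {e, a⁹}, of order 2.

Answer: {e, a⁹}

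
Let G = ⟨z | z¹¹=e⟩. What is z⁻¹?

The order of z is 11 (smallest k with zᵏ = e), so z⁻¹ = z¹⁰ = z¹⁰.
Check: z · (z¹⁰) → z · z¹⁰ = e, giving e as required.

Answer: z¹⁰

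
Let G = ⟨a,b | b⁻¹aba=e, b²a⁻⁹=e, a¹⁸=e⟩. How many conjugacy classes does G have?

The conjugacy classes (representative and size) are:
  [e] (size 1), [a¹⁷] (size 2), [a¹⁶] (size 2), [a³] (size 2), [a¹⁴] (size 2), [a¹³] (size 2), [a¹²] (size 2), [a¹¹] (size 2), [a¹⁰] (size 2), [a⁹] (size 1), [a⁸b] (size 9), [ab] (size 9).
Class equation: 1 + 2 + 2 + 2 + 2 + 2 + 2 + 2 + 2 + 1 + 9 + 9 = 36 = |G|. So G has 12 conjugacy classes.

Answer: 12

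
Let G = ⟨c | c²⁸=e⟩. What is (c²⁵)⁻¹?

The order of (c²⁵) is 28 (smallest k with (c²⁵)ᵏ = e), so (c²⁵)⁻¹ = (c²⁵)²⁷ = c³.
Check: (c²⁵) · (c³) → (c²⁵) · c³ = e, giving e as required.

Answer: c³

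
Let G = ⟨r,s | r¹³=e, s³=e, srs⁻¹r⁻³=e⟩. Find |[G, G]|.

G' = [G, G] is generated by all commutators. The generator-pair commutators are: [r, s] = r¹¹.
The subgroup they normally generate is {e, r, r², r³, r⁴, r⁵, r⁶, r⁷, r⁸, r⁹, r¹⁰, r¹¹, r¹²}, of order 13.
Check: |G/G'| = 39/13 = 3 is the order of the abelianisation.

Answer: 13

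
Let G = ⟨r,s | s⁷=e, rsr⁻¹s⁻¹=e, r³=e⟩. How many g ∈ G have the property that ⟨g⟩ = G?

G is cyclic of order 21. An element generates G iff its order is 21, and a cyclic group of order 21 has exactly φ(21) = 12 such elements.

Answer: 12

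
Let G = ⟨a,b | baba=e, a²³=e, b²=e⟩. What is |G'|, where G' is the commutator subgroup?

G' = [G, G] is generated by all commutators. The generator-pair commutators are: [a, b] = a².
The subgroup they normally generate is {e, a, a², a³, a⁴, a⁵, a⁶, a⁷, a⁸, a⁹, a¹⁰, a¹¹, a¹², a¹³, a¹⁴, a¹⁵, a¹⁶, a¹⁷, a¹⁸, a¹⁹, a²⁰, a²¹, a²²}, of order 23.
Check: |G/G'| = 46/23 = 2 is the order of the abelianisation.

Answer: 23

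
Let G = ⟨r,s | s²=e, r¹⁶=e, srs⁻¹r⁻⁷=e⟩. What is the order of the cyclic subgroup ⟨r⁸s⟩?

|⟨r⁸s⟩| equals the order of r⁸s. Compute successive powers until reaching e:
  (r⁸s)¹ = r⁸s, (r⁸s)² = e.
The smallest positive k with (r⁸s)ᵏ = e is 2, so |⟨r⁸s⟩| = 2.

Answer: 2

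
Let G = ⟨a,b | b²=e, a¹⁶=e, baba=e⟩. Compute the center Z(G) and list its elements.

An element z ∈ Z(G) iff z commutes with every generator.
For example a⁸ is central: (a⁸)·a = a⁹ = a·(a⁸); (a⁸)·b = a⁸b = b·(a⁸).
Whereas a ∉ Z(G) since a·b = ab ≠ a¹⁵b = b·a.
Checking each of the 32 elements this way gives Z(G) = {e, a⁸}, of order 2.

Answer: {e, a⁸}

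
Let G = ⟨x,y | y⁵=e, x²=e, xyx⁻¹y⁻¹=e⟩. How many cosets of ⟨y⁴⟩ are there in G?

First find ord(y⁴) by computing successive powers:
  (y⁴)¹ = y⁴, (y⁴)² = y³, (y⁴)³ = y², (y⁴)⁴ = y, (y⁴)⁵ = e.
So |⟨y⁴⟩| = ord(y⁴) = 5. With |G| = 10, by Lagrange [G : ⟨y⁴⟩] = 10/5 = 2.

Answer: 2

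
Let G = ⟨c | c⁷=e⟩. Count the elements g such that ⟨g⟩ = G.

G is cyclic of order 7. An element generates G iff its order is 7, and a cyclic group of order 7 has exactly φ(7) = 6 such elements.

Answer: 6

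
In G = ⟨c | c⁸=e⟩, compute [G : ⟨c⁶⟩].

First find ord(c⁶) by computing successive powers:
  (c⁶)¹ = c⁶, (c⁶)² = c⁴, (c⁶)³ = c², (c⁶)⁴ = e.
So |⟨c⁶⟩| = ord(c⁶) = 4. With |G| = 8, by Lagrange [G : ⟨c⁶⟩] = 8/4 = 2.

Answer: 2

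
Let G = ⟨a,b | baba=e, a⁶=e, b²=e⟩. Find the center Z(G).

An element z ∈ Z(G) iff z commutes with every generator.
For example a³ is central: (a³)·a = a⁴ = a·(a³); (a³)·b = a³b = b·(a³).
Whereas a ∉ Z(G) since a·b = ab ≠ a⁵b = b·a.
Checking each of the 12 elements this way gives Z(G) = {e, a³}, of order 2.

Answer: {e, a³}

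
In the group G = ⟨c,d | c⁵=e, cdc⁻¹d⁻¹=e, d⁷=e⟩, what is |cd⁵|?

Compute successive powers until reaching e:
  (cd⁵)¹ = cd⁵, (cd⁵)² = c²d³, (cd⁵)³ = c³d, (cd⁵)⁴ = c⁴d⁶, (cd⁵)⁵ = d⁴, (cd⁵)⁶ = cd², (cd⁵)⁷ = c², (cd⁵)⁸ = c³d⁵, (cd⁵)⁹ = c⁴d³, (cd⁵)¹⁰ = d, (cd⁵)¹¹ = cd⁶, (cd⁵)¹² = c²d⁴, (cd⁵)¹³ = c³d², (cd⁵)¹⁴ = c⁴, (cd⁵)¹⁵ = d⁵, (cd⁵)¹⁶ = cd³, (cd⁵)¹⁷ = c²d, (cd⁵)¹⁸ = c³d⁶, (cd⁵)¹⁹ = c⁴d⁴, (cd⁵)²⁰ = d², (cd⁵)²¹ = c, (cd⁵)²² = c²d⁵, (cd⁵)²³ = c³d³, (cd⁵)²⁴ = c⁴d, (cd⁵)²⁵ = d⁶, (cd⁵)²⁶ = cd⁴, (cd⁵)²⁷ = c²d², (cd⁵)²⁸ = c³, (cd⁵)²⁹ = c⁴d⁵, (cd⁵)³⁰ = d³, (cd⁵)³¹ = cd, (cd⁵)³² = c²d⁶, (cd⁵)³³ = c³d⁴, (cd⁵)³⁴ = c⁴d², (cd⁵)³⁵ = e.
The smallest positive k with (cd⁵)ᵏ = e is 35.

Answer: 35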